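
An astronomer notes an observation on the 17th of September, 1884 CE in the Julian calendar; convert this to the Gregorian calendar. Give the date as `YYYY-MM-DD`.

For dates in this range the Gregorian date is 12 days ahead of the Julian.
17 September 1884 Julian + 12 days → 29 September 1884 Gregorian.

1884-09-29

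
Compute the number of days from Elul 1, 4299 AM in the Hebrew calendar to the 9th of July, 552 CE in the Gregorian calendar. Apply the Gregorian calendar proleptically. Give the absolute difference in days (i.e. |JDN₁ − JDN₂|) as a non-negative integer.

First date → JDN 1918140; second date → JDN 1922864.
The interval is |1918140 − 1922864| = 4724 days.

4724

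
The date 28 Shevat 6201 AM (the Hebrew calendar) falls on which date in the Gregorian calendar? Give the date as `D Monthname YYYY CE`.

Both dates share Julian Day Number 2612667; in the Gregorian calendar that is 19 February 2441 CE.

19 February 2441 CE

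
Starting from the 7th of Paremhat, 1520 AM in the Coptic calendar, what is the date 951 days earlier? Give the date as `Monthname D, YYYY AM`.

The starting date is JDN 2380031; 2380031 − 951 = 2379080.
JDN 2379080 corresponds to Mesori 2, 1517 AM.

Mesori 2, 1517 AM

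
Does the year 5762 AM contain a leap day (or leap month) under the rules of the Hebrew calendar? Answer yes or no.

no

Hebrew year 5762 is year 5 of its 19-year Metonic cycle; leap years are at positions 3, 6, 8, 11, 14, 17, 19, so it is a common year (12 months).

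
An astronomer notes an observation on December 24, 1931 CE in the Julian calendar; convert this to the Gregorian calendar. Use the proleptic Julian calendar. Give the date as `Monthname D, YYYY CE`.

For dates in this range the Gregorian date is 13 days ahead of the Julian.
24 December 1931 Julian + 13 days → 6 January 1932 Gregorian.

January 6, 1932 CE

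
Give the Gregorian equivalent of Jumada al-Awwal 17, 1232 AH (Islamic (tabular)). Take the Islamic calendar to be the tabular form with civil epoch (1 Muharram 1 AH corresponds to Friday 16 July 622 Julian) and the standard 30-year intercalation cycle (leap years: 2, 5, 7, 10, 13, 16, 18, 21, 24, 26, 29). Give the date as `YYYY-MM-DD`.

1817-04-04

Both dates share Julian Day Number 2384799; in the Gregorian calendar that is 4 April 1817 CE.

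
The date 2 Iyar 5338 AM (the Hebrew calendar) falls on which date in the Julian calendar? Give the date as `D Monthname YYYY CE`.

Both dates share Julian Day Number 2297521; in the Julian calendar that is 9 April 1578 CE.

9 April 1578 CE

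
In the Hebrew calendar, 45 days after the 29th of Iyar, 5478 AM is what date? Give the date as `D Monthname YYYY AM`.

15 Tammuz 5478 AM

Counting 45 days forward from JDN 2348696 reaches JDN 2348741, which is 15 Tammuz 5478 AM.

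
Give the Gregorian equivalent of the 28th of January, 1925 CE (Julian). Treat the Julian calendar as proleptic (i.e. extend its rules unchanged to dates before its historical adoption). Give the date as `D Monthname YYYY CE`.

10 February 1925 CE

The Julian–Gregorian offset here is 13 days (Julian trailing).
28 January 1925 Julian + 13 days → 10 February 1925 Gregorian.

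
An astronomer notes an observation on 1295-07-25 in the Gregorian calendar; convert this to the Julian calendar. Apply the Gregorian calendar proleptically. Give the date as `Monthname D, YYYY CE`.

The Julian–Gregorian offset here is 7 days (Julian trailing).
25 July 1295 Gregorian − 7 days → 18 July 1295 Julian.

July 18, 1295 CE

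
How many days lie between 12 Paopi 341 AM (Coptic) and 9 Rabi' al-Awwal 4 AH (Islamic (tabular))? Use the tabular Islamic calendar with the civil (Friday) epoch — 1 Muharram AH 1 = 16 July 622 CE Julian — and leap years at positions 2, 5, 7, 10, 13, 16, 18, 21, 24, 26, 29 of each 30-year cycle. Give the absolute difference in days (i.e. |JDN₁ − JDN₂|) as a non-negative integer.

314

JDN of the first date = 1949256.
JDN of the second date = 1949570.
|1949570 − 1949256| = 314.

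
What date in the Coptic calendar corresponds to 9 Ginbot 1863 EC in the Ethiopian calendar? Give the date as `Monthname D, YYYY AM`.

Both dates share Julian Day Number 2404564; in the Coptic calendar that is 9 Pashons 1587 AM.

Pashons 9, 1587 AM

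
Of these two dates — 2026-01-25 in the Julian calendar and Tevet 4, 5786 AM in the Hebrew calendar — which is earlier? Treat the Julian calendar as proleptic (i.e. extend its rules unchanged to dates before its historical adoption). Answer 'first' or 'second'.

second

The two dates have Julian Day Numbers 2461079 and 2461034 respectively.
Since 2461034 < 2461079, the second date comes first.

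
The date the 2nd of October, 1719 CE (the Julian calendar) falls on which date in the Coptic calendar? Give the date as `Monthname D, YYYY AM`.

Julian Day Number of the source date = 2349197.
Converting JDN 2349197 to the Coptic calendar gives 4 Paopi 1436 AM.

Paopi 4, 1436 AM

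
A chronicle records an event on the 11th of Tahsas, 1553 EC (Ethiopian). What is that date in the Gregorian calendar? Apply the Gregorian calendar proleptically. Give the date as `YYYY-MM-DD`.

Both dates share Julian Day Number 2291189; in the Gregorian calendar that is 17 December 1560 CE.

1560-12-17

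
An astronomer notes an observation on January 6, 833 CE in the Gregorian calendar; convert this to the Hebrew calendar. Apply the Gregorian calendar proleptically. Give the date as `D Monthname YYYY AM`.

Julian Day Number of the source date = 2025313.
Converting JDN 2025313 to the Hebrew calendar gives 8 Shevat 4593 AM.

8 Shevat 4593 AM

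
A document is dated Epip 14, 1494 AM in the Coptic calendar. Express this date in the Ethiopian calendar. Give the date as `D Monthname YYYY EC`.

The source date corresponds to 19 July 1778 in the Gregorian calendar (JDN 2370661).
That day falls on 14 Hamle 1770 EC in the Ethiopian calendar.

14 Hamle 1770 EC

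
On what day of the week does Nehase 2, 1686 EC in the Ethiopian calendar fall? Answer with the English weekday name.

Equivalently 5 August 1694 Gregorian, JDN 2339998.
Since JDN mod 7 = 3 (0 = Monday), the day is Thursday.

Thursday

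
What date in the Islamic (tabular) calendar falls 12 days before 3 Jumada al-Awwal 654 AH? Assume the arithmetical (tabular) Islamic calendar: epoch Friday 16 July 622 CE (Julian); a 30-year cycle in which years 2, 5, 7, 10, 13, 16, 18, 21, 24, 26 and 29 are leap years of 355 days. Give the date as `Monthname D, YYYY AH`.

Counting 12 days back from JDN 2179961 reaches JDN 2179949, which is Rabi' al-Thani 20, 654 AH.

Rabi' al-Thani 20, 654 AH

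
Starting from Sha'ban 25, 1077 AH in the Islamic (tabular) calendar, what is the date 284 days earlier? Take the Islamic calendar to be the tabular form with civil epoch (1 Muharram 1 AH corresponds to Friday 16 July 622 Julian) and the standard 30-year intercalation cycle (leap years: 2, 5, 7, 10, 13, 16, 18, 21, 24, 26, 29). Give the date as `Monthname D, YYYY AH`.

Dhu al-Qa'dah 8, 1076 AH

JDN of Sha'ban 25, 1077 AH = 2329970.
2329970 − 284 = 2329686.
JDN 2329686 in the tabular Islamic calendar is Dhu al-Qa'dah 8, 1076 AH.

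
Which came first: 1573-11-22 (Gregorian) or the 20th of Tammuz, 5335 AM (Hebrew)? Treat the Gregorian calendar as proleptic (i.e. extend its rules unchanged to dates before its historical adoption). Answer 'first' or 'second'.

First date → JDN 2295912; second date → JDN 2296505.
JDN 2295912 < JDN 2296505, so the first date is earlier.

first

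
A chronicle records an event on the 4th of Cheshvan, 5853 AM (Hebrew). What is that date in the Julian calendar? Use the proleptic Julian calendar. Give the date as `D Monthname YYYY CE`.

Julian Day Number of the source date = 2485456.
Converting JDN 2485456 to the Julian calendar gives 22 October 2092 CE.

22 October 2092 CE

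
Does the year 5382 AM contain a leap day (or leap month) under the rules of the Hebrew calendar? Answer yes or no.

Hebrew year 5382 is year 5 of its 19-year Metonic cycle; leap years are at positions 3, 6, 8, 11, 14, 17, 19, so it is a common year (12 months).

no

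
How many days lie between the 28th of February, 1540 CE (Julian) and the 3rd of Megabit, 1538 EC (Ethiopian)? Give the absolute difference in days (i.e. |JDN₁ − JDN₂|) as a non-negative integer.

2191

First date → JDN 2283601; second date → JDN 2285792.
The interval is |2283601 − 2285792| = 2191 days.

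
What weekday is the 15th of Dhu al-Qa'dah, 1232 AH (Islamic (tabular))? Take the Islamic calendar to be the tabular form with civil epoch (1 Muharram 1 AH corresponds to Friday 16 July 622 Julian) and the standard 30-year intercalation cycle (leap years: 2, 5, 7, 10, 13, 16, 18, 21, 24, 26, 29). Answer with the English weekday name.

In the Gregorian calendar this is 26 September 1817 (JDN 2384974).
JDN 2384974 mod 7 = 4, and JDN 0 was a Monday, so this is a Friday.

Friday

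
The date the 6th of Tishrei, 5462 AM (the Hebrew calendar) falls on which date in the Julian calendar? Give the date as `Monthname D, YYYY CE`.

Julian Day Number of the source date = 2342618.
Converting JDN 2342618 to the Julian calendar gives 27 September 1701 CE.

September 27, 1701 CE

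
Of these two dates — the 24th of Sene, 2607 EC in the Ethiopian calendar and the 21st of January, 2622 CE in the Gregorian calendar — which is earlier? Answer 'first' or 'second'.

The two dates have Julian Day Numbers 2676355 and 2678746 respectively.
Since 2676355 < 2678746, the first date comes first.

first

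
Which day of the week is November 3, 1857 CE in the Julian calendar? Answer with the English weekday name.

Sunday

This is JDN 2399634 (15 November 1857 Gregorian).
JDN 2399634 mod 7 = 6, and JDN 0 was a Monday, so this is a Sunday.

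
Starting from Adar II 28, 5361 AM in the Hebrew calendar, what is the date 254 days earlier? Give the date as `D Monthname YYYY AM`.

10 Av 5360 AM

Counting 254 days back from JDN 2305904 reaches JDN 2305650, which is 10 Av 5360 AM.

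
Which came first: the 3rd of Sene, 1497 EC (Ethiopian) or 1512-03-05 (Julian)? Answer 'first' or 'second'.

First date → JDN 2270907; second date → JDN 2273380.
JDN 2270907 < JDN 2273380, so the first date is earlier.

first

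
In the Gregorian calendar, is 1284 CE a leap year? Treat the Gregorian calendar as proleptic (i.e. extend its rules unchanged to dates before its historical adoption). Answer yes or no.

yes

1284 is divisible by 4 and not by 100, so it is a leap year.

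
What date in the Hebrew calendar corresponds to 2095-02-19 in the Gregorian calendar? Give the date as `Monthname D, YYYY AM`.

Julian Day Number of the source date = 2486293.
Converting JDN 2486293 to the Hebrew calendar gives 15 Adar I 5855 AM.

Adar I 15, 5855 AM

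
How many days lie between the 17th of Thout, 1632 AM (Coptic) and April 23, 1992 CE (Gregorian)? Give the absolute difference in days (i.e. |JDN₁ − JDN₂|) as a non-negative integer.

JDN of the first date = 2420769.
JDN of the second date = 2448736.
|2448736 − 2420769| = 27967.

27967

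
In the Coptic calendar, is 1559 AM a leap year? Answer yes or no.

1559 mod 4 = 3; in the Coptic calendar a year is leap when year mod 4 = 3, so it is a leap year.

yes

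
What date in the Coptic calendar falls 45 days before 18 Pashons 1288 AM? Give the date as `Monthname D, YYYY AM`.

Parmouti 3, 1288 AM

JDN of 18 Pashons 1288 AM = 2295364.
2295364 − 45 = 2295319.
JDN 2295319 in the Coptic calendar is Parmouti 3, 1288 AM.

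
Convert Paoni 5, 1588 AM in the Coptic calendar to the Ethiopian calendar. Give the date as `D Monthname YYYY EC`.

Both dates share Julian Day Number 2404956; in the Ethiopian calendar that is 5 Sene 1864 EC.

5 Sene 1864 EC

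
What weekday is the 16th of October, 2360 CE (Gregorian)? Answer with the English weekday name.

Sunday

2583321 ≡ 6 (mod 7); counting from Monday = 0 gives Sunday.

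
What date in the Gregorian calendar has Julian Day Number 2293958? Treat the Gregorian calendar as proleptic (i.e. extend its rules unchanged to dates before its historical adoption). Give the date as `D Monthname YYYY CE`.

JDN 2451545 is 1 Jan 2000; 2293958 is −157587 days from there.

17 July 1568 CE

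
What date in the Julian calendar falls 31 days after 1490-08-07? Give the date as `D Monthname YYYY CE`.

Counting 31 days forward from JDN 2265499 reaches JDN 2265530, which is 7 September 1490 CE.

7 September 1490 CE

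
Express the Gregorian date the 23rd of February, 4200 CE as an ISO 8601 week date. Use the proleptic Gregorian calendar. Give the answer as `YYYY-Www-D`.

4200-W08-7

The weekday is Sunday (ISO weekday 7).
That Sunday belongs to ISO week 8 of ISO year 4200.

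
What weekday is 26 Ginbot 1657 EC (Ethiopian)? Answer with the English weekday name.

In the Gregorian calendar this is 31 May 1665 (JDN 2329340).
2329340 ≡ 6 (mod 7); counting from Monday = 0 gives Sunday.

Sunday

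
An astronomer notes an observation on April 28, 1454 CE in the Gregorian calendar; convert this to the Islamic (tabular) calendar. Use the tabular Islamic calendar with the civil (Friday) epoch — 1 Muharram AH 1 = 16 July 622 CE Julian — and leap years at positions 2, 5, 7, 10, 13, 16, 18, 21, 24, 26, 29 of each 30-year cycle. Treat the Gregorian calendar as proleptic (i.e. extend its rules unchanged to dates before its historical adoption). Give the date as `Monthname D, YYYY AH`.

Rabi' al-Thani 20, 858 AH

Both dates share Julian Day Number 2252240; in the tabular Islamic calendar that is 20 Rabi' al-Thani 858 AH.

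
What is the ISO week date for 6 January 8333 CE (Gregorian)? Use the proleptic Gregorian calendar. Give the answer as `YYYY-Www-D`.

The weekday is Friday (ISO weekday 5).
That Friday belongs to ISO week 1 of ISO year 8333.

8333-W01-5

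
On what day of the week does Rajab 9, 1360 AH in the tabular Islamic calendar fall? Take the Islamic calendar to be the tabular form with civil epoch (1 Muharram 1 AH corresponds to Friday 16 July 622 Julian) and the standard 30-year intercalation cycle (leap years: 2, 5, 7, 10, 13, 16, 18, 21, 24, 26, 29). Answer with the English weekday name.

Saturday

In the Gregorian calendar this is 2 August 1941 (JDN 2430209).
Since JDN mod 7 = 5 (0 = Monday), the day is Saturday.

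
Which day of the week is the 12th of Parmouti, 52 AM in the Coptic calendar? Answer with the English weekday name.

Wednesday

In the proleptic Gregorian calendar this is 8 April 336 (JDN 1843879).
Since JDN mod 7 = 2 (0 = Monday), the day is Wednesday.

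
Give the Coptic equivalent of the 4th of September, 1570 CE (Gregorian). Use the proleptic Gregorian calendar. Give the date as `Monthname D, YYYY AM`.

Pi Kogi Enavot 2, 1286 AM

Julian Day Number of the source date = 2294737.
Converting JDN 2294737 to the Coptic calendar gives 2 Pi Kogi Enavot 1286 AM.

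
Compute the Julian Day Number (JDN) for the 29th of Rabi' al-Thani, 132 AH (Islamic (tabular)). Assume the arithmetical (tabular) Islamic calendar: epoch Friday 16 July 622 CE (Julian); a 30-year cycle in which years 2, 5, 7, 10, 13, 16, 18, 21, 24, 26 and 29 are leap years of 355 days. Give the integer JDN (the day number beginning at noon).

In the proleptic Gregorian calendar the same day is 19 December 749.
JDN 2299161 is 15 October 1582 CE (Gregorian); the target day is −304182 days from there, so JDN = 1994979.

1994979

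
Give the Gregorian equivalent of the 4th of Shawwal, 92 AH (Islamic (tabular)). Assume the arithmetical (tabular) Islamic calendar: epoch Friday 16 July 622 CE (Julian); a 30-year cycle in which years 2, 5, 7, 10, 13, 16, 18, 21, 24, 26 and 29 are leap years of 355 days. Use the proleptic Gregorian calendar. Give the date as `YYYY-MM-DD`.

Julian Day Number of the source date = 1980956.
Converting JDN 1980956 to the Gregorian calendar gives 29 July 711 CE.

0711-07-29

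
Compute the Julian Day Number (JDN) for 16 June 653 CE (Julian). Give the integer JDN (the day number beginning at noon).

1959733

Equivalently 19 June 653 (proleptic Gregorian).
JDN 2400001 is 17 November 1858 CE (Gregorian), MJD 0; the target day is −440268 days from there, so JDN = 1959733.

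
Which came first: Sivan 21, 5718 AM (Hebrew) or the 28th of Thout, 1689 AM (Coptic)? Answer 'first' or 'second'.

Converting both to JDN: 2436364 vs 2441599; the smaller is the first.

first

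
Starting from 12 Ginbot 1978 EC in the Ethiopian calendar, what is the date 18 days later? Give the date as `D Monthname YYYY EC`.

30 Ginbot 1978 EC

JDN of 12 Ginbot 1978 EC = 2446571.
2446571 + 18 = 2446589.
JDN 2446589 in the Ethiopian calendar is 30 Ginbot 1978 EC.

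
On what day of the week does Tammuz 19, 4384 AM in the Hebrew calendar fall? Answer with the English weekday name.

In the proleptic Gregorian calendar this is 15 July 624 (JDN 1949167).
JDN 1949167 mod 7 = 3, and JDN 0 was a Monday, so this is a Thursday.

Thursday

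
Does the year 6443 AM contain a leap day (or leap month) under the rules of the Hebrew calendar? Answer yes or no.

no

Hebrew year 6443 is year 2 of its 19-year Metonic cycle; leap years are at positions 3, 6, 8, 11, 14, 17, 19, so it is a common year (12 months).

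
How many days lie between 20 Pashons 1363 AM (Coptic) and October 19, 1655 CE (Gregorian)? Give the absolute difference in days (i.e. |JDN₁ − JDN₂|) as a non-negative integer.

3069

JDN of the first date = 2322759.
JDN of the second date = 2325828.
|2325828 − 2322759| = 3069.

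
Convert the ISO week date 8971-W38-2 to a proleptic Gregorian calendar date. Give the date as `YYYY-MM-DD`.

ISO week 1 of 8971 is the week containing the first Thursday of 8971.
Week 38, day 2 (Tuesday) lands on 8971-09-17.

8971-09-17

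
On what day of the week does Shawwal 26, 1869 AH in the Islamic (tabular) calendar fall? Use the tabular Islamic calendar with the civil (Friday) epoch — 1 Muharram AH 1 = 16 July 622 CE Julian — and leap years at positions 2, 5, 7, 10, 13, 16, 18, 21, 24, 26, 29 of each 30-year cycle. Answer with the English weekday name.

Equivalently 20 September 2435 Gregorian, JDN 2610688.
JDN 2610688 mod 7 = 3, and JDN 0 was a Monday, so this is a Thursday.

Thursday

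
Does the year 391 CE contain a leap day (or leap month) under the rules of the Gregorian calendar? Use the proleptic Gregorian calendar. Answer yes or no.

391 is not divisible by 4, so it is a common year.

no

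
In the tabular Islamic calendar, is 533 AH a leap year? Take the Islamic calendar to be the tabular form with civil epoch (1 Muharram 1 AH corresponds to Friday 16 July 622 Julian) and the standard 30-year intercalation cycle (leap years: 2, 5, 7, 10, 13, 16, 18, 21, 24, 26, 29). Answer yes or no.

Year 533 AH is year 23 of its 30-year cycle; leap positions are 2, 5, 7, 10, 13, 16, 18, 21, 24, 26, 29, so it is a common year (354 days).

no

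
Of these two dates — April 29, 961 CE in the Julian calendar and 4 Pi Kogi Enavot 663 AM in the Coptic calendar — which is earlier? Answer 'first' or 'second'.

second

First date → JDN 2072182; second date → JDN 2067188.
JDN 2067188 < JDN 2072182, so the second date is earlier.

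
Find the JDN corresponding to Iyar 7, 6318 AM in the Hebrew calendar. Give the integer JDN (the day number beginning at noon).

Equivalently 26 April 2558 (Gregorian).
JDN 2451545 is 1 January 2000 CE (Gregorian); the target day is +203921 days from there, so JDN = 2655466.

2655466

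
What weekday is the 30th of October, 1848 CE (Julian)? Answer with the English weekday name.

Saturday

This is JDN 2396343 (11 November 1848 Gregorian).
Since JDN mod 7 = 5 (0 = Monday), the day is Saturday.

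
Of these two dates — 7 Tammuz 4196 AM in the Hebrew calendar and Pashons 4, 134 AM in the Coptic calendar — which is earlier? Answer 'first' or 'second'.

second

First date → JDN 1880466; second date → JDN 1873851.
JDN 1873851 < JDN 1880466, so the second date is earlier.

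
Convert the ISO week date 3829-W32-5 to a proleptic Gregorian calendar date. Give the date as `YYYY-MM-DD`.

3829-08-07

ISO week 1 of 3829 is the week containing the first Thursday of 3829.
Week 32, day 5 (Friday) lands on 3829-08-07.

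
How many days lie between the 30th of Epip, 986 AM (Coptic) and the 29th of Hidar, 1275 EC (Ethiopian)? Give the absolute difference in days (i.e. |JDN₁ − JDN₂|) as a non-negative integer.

4507

JDN of the first date = 2185130.
JDN of the second date = 2189637.
|2189637 − 2185130| = 4507.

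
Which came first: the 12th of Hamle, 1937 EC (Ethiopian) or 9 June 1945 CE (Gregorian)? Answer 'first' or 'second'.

second

Converting both to JDN: 2431656 vs 2431616; the smaller is the second.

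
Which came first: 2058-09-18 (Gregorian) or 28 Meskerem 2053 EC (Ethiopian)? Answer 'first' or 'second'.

first

The two dates have Julian Day Numbers 2472990 and 2473741 respectively.
Since 2472990 < 2473741, the first date comes first.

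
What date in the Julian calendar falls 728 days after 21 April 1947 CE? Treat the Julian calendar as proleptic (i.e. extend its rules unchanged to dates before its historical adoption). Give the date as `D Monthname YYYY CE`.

JDN of 21 April 1947 CE = 2432310.
2432310 + 728 = 2433038.
JDN 2433038 in the Julian calendar is 18 April 1949 CE.

18 April 1949 CE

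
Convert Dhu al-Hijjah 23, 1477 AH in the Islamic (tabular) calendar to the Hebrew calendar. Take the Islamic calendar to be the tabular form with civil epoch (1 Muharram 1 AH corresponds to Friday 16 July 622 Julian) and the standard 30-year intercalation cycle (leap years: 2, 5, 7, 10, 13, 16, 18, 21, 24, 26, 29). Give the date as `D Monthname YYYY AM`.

22 Tammuz 5815 AM

Both dates share Julian Day Number 2471832; in the Hebrew calendar that is 22 Tammuz 5815 AM.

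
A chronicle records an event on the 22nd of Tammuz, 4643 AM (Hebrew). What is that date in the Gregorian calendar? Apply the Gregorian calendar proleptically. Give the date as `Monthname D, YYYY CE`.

July 6, 883 CE

Julian Day Number of the source date = 2043756.
Converting JDN 2043756 to the Gregorian calendar gives 6 July 883 CE.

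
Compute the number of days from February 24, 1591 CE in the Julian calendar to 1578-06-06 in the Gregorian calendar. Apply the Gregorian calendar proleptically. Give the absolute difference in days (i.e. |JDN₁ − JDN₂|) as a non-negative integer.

4656

First date → JDN 2302225; second date → JDN 2297569.
The interval is |2302225 − 2297569| = 4656 days.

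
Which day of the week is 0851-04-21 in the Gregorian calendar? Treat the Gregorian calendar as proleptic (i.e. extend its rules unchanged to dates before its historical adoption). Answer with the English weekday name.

Since JDN mod 7 = 4 (0 = Monday), the day is Friday.

Friday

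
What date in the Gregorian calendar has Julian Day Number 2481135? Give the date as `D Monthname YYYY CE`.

JDN 2451545 is 1 Jan 2000; 2481135 is +29590 days from there.

5 January 2081 CE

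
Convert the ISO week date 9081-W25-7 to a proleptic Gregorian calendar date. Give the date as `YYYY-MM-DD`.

ISO week 1 of 9081 is the week containing the first Thursday of 9081.
Week 25, day 7 (Sunday) lands on 9081-06-26.

9081-06-26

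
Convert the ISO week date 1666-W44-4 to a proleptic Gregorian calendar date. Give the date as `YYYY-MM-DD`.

ISO week 1 of 1666 is the week containing the first Thursday of 1666.
Week 44, day 4 (Thursday) lands on 1666-11-04.

1666-11-04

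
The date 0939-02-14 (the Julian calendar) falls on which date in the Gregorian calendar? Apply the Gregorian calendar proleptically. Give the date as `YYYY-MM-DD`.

For dates in this range the Gregorian date is 5 days ahead of the Julian.
14 February 939 Julian + 5 days → 19 February 939 Gregorian.

0939-02-19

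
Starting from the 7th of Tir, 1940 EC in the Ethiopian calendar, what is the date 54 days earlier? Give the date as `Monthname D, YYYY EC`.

Counting 54 days back from JDN 2432567 reaches JDN 2432513, which is Hidar 13, 1940 EC.

Hidar 13, 1940 EC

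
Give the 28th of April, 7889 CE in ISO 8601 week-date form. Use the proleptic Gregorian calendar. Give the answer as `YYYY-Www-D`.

7889-W17-7

The weekday is Sunday (ISO weekday 7).
That Sunday belongs to ISO week 17 of ISO year 7889.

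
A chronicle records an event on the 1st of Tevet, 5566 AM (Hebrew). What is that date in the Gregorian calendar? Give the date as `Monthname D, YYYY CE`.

December 22, 1805 CE

Both dates share Julian Day Number 2380678; in the Gregorian calendar that is 22 December 1805 CE.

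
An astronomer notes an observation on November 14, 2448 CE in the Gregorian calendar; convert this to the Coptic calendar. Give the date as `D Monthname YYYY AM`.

Julian Day Number of the source date = 2615492.
Converting JDN 2615492 to the Coptic calendar gives 2 Hathor 2165 AM.

2 Hathor 2165 AM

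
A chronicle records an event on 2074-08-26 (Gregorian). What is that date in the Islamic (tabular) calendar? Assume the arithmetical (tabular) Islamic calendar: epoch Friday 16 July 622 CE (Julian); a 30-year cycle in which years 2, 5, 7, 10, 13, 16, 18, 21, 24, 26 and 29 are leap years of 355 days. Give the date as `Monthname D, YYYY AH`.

Ramadan 3, 1497 AH

Julian Day Number of the source date = 2478811.
Converting JDN 2478811 to the tabular Islamic calendar gives 3 Ramadan 1497 AH.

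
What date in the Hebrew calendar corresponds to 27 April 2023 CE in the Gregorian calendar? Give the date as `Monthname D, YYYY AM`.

Julian Day Number of the source date = 2460062.
Converting JDN 2460062 to the Hebrew calendar gives 6 Iyar 5783 AM.

Iyar 6, 5783 AM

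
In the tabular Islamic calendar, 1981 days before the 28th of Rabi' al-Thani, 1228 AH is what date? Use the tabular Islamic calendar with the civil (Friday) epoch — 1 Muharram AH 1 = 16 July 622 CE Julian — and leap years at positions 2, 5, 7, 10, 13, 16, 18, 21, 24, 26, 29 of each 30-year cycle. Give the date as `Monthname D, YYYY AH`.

Ramadan 26, 1222 AH

The starting date is JDN 2383364; 2383364 − 1981 = 2381383.
JDN 2381383 corresponds to Ramadan 26, 1222 AH.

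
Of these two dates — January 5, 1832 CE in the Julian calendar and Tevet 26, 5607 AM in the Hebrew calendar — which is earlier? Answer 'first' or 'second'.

Converting both to JDN: 2390200 vs 2395676; the smaller is the first.

first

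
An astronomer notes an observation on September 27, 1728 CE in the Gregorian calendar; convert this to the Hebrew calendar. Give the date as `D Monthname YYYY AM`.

24 Tishrei 5489 AM

Julian Day Number of the source date = 2352469.
Converting JDN 2352469 to the Hebrew calendar gives 24 Tishrei 5489 AM.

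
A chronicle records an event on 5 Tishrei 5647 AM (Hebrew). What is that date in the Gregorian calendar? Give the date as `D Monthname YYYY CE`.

4 October 1886 CE

Julian Day Number of the source date = 2410184.
Converting JDN 2410184 to the Gregorian calendar gives 4 October 1886 CE.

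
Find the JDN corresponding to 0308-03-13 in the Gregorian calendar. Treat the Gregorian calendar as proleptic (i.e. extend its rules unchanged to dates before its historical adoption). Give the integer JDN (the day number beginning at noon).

JDN 2299161 is 15 October 1582 CE (Gregorian); the target day is −465535 days from there, so JDN = 1833626.

1833626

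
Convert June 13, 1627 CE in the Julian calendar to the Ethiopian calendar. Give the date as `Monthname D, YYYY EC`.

Julian Day Number of the source date = 2315483.
Converting JDN 2315483 to the Ethiopian calendar gives 19 Sene 1619 EC.

Sene 19, 1619 EC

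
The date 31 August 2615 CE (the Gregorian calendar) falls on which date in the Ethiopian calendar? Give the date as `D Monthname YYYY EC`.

20 Nehase 2607 EC

Julian Day Number of the source date = 2676411.
Converting JDN 2676411 to the Ethiopian calendar gives 20 Nehase 2607 EC.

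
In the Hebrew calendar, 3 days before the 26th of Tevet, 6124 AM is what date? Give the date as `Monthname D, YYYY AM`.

Tevet 23, 6124 AM

The starting date is JDN 2584494; 2584494 − 3 = 2584491.
JDN 2584491 corresponds to Tevet 23, 6124 AM.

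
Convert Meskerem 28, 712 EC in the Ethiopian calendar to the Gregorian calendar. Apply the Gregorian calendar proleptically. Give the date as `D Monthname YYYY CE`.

Both dates share Julian Day Number 1983941; in the Gregorian calendar that is 30 September 719 CE.

30 September 719 CE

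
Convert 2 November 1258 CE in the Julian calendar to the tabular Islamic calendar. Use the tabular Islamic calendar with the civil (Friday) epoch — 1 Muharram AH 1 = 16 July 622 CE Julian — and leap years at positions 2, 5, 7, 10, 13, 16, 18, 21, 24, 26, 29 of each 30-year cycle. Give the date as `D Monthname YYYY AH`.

4 Dhu al-Qa'dah 656 AH

Both dates share Julian Day Number 2180848; in the tabular Islamic calendar that is 4 Dhu al-Qa'dah 656 AH.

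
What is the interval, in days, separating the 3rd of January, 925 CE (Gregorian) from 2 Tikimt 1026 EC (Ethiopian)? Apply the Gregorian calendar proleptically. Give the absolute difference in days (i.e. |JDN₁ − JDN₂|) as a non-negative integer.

JDN of the first date = 2058912.
JDN of the second date = 2098633.
|2098633 − 2058912| = 39721.

39721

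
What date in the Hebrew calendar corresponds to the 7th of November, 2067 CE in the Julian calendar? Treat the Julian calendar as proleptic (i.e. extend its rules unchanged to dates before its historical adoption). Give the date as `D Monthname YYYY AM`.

Julian Day Number of the source date = 2476340.
Converting JDN 2476340 to the Hebrew calendar gives 13 Kislev 5828 AM.

13 Kislev 5828 AM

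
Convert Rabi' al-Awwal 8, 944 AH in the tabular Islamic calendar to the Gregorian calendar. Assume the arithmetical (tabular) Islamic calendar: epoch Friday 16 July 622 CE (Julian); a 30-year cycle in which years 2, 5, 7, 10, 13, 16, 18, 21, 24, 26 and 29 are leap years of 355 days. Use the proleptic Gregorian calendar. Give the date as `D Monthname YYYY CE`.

Both dates share Julian Day Number 2282674; in the Gregorian calendar that is 25 August 1537 CE.

25 August 1537 CE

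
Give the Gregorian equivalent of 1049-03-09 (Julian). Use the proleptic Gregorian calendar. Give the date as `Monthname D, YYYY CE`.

March 15, 1049 CE

At this point the Julian calendar is 6 days behind the Gregorian.
9 March 1049 Julian + 6 days → 15 March 1049 Gregorian.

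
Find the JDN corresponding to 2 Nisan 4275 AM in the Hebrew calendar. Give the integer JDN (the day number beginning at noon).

Equivalently 3 April 515 (proleptic Gregorian).
JDN 2451545 is 1 January 2000 CE (Gregorian); the target day is −542293 days from there, so JDN = 1909252.

1909252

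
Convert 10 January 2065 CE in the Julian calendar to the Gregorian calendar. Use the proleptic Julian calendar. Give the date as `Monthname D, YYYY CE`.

For dates in this range the Gregorian date is 13 days ahead of the Julian.
10 January 2065 Julian + 13 days → 23 January 2065 Gregorian.

January 23, 2065 CE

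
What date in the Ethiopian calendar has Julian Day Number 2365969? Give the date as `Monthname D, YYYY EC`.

Meskerem 5, 1758 EC

JDN 2365969 is 13 September 1765 in the Gregorian calendar.
In the Ethiopian calendar that day is Meskerem 5, 1758 EC.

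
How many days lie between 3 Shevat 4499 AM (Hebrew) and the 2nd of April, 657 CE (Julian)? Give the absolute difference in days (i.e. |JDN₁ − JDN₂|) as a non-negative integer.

First date → JDN 1990994; second date → JDN 1961119.
The interval is |1990994 − 1961119| = 29875 days.

29875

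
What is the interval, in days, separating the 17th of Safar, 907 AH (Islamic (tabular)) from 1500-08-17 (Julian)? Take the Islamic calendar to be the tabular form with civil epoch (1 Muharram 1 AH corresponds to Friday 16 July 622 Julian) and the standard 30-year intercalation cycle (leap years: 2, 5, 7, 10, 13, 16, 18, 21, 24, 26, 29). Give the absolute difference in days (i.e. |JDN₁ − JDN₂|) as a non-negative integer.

First date → JDN 2269542; second date → JDN 2269162.
The interval is |2269542 − 2269162| = 380 days.

380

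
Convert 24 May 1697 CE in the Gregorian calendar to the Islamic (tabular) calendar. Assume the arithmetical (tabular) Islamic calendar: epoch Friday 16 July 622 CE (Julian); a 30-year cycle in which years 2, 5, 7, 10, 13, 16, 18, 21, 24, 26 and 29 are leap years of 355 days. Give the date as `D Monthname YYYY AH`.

Julian Day Number of the source date = 2341021.
Converting JDN 2341021 to the tabular Islamic calendar gives 3 Dhu al-Qa'dah 1108 AH.

3 Dhu al-Qa'dah 1108 AH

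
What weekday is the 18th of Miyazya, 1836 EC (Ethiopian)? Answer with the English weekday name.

Thursday

In the Gregorian calendar this is 25 April 1844 (JDN 2394682).
Since JDN mod 7 = 3 (0 = Monday), the day is Thursday.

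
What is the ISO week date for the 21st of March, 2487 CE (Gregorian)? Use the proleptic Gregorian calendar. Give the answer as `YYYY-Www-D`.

The weekday is Friday (ISO weekday 5).
That Friday belongs to ISO week 12 of ISO year 2487.

2487-W12-5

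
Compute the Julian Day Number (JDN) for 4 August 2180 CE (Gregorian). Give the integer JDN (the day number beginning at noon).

2517505

JDN 2451545 is 1 January 2000 CE (Gregorian); the target day is +65960 days from there, so JDN = 2517505.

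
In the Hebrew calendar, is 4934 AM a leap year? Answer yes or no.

Hebrew year 4934 is year 13 of its 19-year Metonic cycle; leap years are at positions 3, 6, 8, 11, 14, 17, 19, so it is a common year (12 months).

no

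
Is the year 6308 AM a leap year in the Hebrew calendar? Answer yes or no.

Hebrew year 6308 is year 19 of its 19-year Metonic cycle; leap years are at positions 3, 6, 8, 11, 14, 17, 19, so it is a leap year (13 months).

yes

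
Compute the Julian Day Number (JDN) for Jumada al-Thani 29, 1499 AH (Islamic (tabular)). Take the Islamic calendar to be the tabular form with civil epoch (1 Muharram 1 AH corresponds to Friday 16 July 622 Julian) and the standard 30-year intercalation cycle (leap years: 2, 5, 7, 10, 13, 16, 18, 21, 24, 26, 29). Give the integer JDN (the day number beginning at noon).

Equivalently 2 June 2076 (Gregorian).
JDN 2451545 is 1 January 2000 CE (Gregorian); the target day is +27912 days from there, so JDN = 2479457.

2479457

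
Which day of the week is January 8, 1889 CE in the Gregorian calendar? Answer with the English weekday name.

Tuesday

Since JDN mod 7 = 1 (0 = Monday), the day is Tuesday.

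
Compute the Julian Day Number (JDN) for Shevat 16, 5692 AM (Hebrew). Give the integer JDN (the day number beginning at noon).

2426731

Equivalently 24 January 1932 (Gregorian).
JDN 2299161 is 15 October 1582 CE (Gregorian); the target day is +127570 days from there, so JDN = 2426731.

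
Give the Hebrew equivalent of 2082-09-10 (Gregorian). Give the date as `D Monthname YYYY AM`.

16 Elul 5842 AM

Julian Day Number of the source date = 2481748.
Converting JDN 2481748 to the Hebrew calendar gives 16 Elul 5842 AM.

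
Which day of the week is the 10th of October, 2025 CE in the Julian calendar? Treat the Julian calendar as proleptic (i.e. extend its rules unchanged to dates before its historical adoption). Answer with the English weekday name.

Thursday

This is JDN 2460972 (23 October 2025 Gregorian).
2460972 ≡ 3 (mod 7); counting from Monday = 0 gives Thursday.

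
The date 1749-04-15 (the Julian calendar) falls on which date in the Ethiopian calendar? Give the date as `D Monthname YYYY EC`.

Both dates share Julian Day Number 2359985; in the Ethiopian calendar that is 20 Miyazya 1741 EC.

20 Miyazya 1741 EC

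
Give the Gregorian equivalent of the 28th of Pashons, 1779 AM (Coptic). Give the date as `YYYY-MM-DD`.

Both dates share Julian Day Number 2474711; in the Gregorian calendar that is 5 June 2063 CE.

2063-06-05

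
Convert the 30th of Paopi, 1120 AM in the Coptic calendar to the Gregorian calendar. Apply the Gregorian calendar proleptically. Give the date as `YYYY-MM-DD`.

Both dates share Julian Day Number 2233804; in the Gregorian calendar that is 6 November 1403 CE.

1403-11-06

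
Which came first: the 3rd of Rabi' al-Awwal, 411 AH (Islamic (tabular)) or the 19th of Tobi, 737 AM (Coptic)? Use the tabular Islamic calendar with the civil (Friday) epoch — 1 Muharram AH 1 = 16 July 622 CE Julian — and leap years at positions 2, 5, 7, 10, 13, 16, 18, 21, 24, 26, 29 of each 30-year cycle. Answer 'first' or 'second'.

first

First date → JDN 2093791; second date → JDN 2093992.
JDN 2093791 < JDN 2093992, so the first date is earlier.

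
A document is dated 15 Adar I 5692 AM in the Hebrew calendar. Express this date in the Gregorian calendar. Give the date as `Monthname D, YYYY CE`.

Julian Day Number of the source date = 2426760.
Converting JDN 2426760 to the Gregorian calendar gives 22 February 1932 CE.

February 22, 1932 CE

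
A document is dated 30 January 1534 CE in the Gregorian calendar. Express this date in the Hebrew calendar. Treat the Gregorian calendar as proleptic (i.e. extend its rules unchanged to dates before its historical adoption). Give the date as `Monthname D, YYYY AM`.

Shevat 4, 5294 AM

Julian Day Number of the source date = 2281371.
Converting JDN 2281371 to the Hebrew calendar gives 4 Shevat 5294 AM.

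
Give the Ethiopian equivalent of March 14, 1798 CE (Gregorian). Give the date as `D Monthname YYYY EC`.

Julian Day Number of the source date = 2377839.
Converting JDN 2377839 to the Ethiopian calendar gives 7 Megabit 1790 EC.

7 Megabit 1790 EC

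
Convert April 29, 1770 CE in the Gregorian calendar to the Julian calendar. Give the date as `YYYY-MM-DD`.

For dates in this range the Gregorian date is 11 days ahead of the Julian.
29 April 1770 Gregorian − 11 days → 18 April 1770 Julian.

1770-04-18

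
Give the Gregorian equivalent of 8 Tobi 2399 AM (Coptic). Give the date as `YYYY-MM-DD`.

Julian Day Number of the source date = 2701026.
Converting JDN 2701026 to the Gregorian calendar gives 21 January 2683 CE.

2683-01-21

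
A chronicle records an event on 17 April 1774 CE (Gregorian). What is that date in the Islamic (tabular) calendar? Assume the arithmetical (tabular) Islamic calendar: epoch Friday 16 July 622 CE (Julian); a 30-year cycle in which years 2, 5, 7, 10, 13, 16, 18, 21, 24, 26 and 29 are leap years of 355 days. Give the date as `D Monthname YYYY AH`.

Julian Day Number of the source date = 2369107.
Converting JDN 2369107 to the tabular Islamic calendar gives 5 Safar 1188 AH.

5 Safar 1188 AH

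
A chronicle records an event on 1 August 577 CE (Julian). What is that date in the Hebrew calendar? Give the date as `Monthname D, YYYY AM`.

The source date corresponds to 3 August 577 in the proleptic Gregorian calendar (JDN 1932020).
That day falls on 1 Elul 4337 AM in the Hebrew calendar.

Elul 1, 4337 AM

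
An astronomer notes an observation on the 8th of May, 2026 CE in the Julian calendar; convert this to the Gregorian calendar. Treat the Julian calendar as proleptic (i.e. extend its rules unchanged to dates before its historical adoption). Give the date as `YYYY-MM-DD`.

2026-05-21

For dates in this range the Gregorian date is 13 days ahead of the Julian.
8 May 2026 Julian + 13 days → 21 May 2026 Gregorian.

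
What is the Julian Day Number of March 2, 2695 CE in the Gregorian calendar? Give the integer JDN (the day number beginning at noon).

JDN 2400001 is 17 November 1858 CE (Gregorian), MJD 0; the target day is +305448 days from there, so JDN = 2705449.

2705449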